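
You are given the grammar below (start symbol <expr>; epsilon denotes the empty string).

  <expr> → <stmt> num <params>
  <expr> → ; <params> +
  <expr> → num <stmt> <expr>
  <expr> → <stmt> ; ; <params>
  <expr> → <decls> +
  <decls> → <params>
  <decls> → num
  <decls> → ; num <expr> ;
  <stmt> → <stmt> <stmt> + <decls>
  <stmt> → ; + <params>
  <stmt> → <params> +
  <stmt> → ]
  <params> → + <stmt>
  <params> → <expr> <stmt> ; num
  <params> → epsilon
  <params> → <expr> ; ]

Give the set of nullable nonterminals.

Directly nullable (have an epsilon-production): <params>.
<decls> → <params> with every symbol nullable, so <decls> is nullable.
No other nonterminal has a production whose RHS symbols are all nullable.

{ <decls>, <params> }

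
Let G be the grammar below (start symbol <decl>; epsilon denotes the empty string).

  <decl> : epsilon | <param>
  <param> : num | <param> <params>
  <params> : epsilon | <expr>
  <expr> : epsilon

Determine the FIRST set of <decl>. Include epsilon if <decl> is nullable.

{ num, epsilon }

<decl> : epsilon contributes epsilon.
From <decl> : <param>: add FIRST(<param>) = { num }.
Union: FIRST(<decl>) = { num, epsilon }.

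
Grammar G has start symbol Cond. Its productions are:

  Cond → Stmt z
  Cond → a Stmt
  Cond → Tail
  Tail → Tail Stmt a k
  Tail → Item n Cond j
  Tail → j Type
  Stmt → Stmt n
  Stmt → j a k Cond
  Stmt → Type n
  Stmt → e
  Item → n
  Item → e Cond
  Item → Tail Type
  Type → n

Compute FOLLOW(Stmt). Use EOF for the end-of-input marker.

{ EOF, a, j, n, z }

In Cond → Stmt z: add FIRST(z) = { z }.
In Cond → a Stmt: Stmt is at the end, add FOLLOW(Cond) = { EOF, a, j, n, z }.
In Tail → Tail Stmt a k: add FIRST(a k) = { a }.
In Stmt → Stmt n: add FIRST(n) = { n }.
Union: FOLLOW(Stmt) = { EOF, a, j, n, z }.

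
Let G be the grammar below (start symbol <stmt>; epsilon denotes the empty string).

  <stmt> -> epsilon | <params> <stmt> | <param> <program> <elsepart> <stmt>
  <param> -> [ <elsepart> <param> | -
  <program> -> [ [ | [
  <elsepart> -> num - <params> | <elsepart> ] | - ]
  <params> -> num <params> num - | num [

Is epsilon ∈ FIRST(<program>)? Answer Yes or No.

Nullable nonterminals: <stmt>.
No production of <program> has an RHS whose symbols are all nullable, so <program> is not nullable.

No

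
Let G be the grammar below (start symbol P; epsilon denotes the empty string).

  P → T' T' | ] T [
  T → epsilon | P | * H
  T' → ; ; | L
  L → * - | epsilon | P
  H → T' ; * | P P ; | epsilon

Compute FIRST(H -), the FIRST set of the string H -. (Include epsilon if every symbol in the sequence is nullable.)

{ *, -, ;, ] }

Add FIRST(H)\{epsilon} = { *, ;, ] }; H is nullable, continue.
- is a terminal; add {-} and stop.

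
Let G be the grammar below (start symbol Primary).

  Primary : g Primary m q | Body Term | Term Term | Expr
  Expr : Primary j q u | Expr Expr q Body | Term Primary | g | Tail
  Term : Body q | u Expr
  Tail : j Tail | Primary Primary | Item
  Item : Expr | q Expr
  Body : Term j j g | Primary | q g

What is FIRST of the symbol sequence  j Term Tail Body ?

{ j }

j is a terminal; add {j} and stop.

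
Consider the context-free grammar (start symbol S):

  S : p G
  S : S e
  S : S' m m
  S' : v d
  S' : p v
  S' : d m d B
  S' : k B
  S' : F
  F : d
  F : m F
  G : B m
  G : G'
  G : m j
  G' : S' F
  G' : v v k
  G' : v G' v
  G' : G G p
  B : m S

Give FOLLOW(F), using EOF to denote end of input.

{ EOF, d, e, k, m, p, v }

In S' : F: F is at the end, add FOLLOW(S') = { d, m }.
In F : m F: F is at the end, add FOLLOW(F) = { EOF, d, e, k, m, p, v }.
In G' : S' F: F is at the end, add FOLLOW(G') = { EOF, d, e, k, m, p, v }.
Union: FOLLOW(F) = { EOF, d, e, k, m, p, v }.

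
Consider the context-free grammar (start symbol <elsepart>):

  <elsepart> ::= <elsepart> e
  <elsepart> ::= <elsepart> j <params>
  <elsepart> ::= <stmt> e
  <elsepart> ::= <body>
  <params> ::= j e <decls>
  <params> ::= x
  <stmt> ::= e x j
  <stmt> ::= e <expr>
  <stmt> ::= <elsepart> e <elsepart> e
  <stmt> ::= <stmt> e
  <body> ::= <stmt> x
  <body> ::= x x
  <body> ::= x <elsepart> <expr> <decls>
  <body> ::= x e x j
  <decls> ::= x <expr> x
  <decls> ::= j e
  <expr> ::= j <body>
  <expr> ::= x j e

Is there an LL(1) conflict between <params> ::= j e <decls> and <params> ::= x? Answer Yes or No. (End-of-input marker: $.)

No

FIRST(j e <decls>) = { j } and FIRST(x) = { x }.
The FIRST sets are disjoint and neither alternative is nullable — no conflict.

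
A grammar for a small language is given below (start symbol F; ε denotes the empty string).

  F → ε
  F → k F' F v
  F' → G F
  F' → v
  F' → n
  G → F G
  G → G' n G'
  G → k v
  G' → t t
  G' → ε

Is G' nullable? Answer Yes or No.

Yes

G' has an ε-production, so G' ⇒ ε.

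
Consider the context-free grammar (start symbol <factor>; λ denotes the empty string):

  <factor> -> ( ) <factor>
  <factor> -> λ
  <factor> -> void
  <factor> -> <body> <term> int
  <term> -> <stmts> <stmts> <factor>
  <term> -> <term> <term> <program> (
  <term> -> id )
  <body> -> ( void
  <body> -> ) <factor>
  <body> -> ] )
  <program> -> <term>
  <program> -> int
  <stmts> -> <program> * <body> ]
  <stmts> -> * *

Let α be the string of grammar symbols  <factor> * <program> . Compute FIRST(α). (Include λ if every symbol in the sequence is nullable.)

Add FIRST(<factor>)\{λ} = { (, ), ], void }; <factor> is nullable, continue.
* is a terminal; add {*} and stop.

{ (, ), *, ], void }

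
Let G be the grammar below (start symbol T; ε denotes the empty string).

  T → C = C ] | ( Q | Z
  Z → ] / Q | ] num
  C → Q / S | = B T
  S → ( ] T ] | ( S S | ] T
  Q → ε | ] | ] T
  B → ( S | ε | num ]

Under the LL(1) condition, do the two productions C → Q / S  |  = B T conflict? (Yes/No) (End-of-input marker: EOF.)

FIRST(Q / S) = { /, ] } and FIRST(= B T) = { = }.
The FIRST sets are disjoint and neither alternative is nullable — no conflict.

No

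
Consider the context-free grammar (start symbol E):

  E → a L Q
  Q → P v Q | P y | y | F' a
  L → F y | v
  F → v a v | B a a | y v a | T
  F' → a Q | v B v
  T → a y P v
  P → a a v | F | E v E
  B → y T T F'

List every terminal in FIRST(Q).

{ a, v, y }

From Q → P v Q: add FIRST(P) = { a, v, y }.
From Q → P y: add FIRST(P) = { a, v, y }.
Q → y contributes {y}.
From Q → F' a: add FIRST(F') = { a, v }.
Union: FIRST(Q) = { a, v, y }.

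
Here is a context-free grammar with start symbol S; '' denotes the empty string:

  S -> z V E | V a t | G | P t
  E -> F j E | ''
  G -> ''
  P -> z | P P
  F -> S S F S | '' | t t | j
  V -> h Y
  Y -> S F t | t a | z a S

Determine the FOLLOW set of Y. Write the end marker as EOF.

{ EOF, a, h, j, t, z }

In V -> h Y: Y is at the end, add FOLLOW(V) = { EOF, a, h, j, t, z }.
Union: FOLLOW(Y) = { EOF, a, h, j, t, z }.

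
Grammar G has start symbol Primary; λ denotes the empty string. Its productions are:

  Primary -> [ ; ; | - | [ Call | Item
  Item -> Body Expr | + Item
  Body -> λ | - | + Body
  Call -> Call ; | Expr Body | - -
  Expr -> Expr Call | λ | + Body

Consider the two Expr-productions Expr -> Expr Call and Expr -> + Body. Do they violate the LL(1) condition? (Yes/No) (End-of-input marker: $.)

FIRST(Expr Call) = { +, -, ;, λ } and FIRST(+ Body) = { + }.
Both contain +, so the two alternatives are not disjoint — LL(1) conflict.

Yes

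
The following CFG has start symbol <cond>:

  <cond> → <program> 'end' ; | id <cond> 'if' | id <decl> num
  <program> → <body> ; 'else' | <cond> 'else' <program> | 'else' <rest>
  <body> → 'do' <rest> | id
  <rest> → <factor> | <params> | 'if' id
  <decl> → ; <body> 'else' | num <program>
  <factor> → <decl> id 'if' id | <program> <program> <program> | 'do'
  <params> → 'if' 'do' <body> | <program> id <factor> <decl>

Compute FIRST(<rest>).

From <rest> → <factor>: add FIRST(<factor>) = { 'do', 'else', ;, id, num }.
From <rest> → <params>: add FIRST(<params>) = { 'do', 'else', 'if', id }.
<rest> → 'if' id contributes {'if'}.
Union: FIRST(<rest>) = { 'do', 'else', 'if', ;, id, num }.

{ 'do', 'else', 'if', ;, id, num }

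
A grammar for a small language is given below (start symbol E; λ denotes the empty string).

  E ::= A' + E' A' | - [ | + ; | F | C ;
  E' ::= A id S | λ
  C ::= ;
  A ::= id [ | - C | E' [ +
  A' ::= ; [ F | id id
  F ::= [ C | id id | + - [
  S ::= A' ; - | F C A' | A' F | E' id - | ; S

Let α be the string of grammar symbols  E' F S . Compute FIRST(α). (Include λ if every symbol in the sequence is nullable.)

Add FIRST(E')\{λ} = { -, [, id }; E' is nullable, continue.
Add FIRST(F) = { +, [, id }; F is not nullable, stop.

{ +, -, [, id }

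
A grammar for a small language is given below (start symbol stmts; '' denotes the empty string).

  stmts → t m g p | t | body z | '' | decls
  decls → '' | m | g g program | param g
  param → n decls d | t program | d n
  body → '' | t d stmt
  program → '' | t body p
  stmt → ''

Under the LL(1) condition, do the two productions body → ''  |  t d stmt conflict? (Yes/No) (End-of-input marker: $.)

FIRST('') = { '' } and FIRST(t d stmt) = { t }.
The first is nullable but FOLLOW(body) = { p, z } is disjoint from FIRST of the second.

No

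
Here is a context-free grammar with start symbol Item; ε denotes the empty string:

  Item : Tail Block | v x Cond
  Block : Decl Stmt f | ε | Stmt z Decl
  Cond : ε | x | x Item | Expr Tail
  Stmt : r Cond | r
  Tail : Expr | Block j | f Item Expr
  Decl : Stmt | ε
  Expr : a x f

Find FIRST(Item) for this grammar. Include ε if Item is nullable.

{ a, f, j, r, v }

From Item : Tail Block: add FIRST(Tail) = { a, f, j, r }.
Item : v x Cond contributes {v}.
Union: FIRST(Item) = { a, f, j, r, v }.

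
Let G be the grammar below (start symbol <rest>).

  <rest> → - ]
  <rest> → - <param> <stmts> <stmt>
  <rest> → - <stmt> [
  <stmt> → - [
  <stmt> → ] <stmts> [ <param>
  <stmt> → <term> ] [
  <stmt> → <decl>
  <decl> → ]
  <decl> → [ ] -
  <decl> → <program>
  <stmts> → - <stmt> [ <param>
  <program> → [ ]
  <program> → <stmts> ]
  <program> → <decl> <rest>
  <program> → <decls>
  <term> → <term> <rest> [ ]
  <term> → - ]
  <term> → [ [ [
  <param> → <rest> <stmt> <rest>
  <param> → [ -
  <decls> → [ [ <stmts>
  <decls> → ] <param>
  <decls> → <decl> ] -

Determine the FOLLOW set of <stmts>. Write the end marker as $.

{ $, -, [, ] }

In <rest> → - <param> <stmts> <stmt>: add FIRST(<stmt>) = { -, [, ] }.
In <stmt> → ] <stmts> [ <param>: add FIRST([ <param>) = { [ }.
In <program> → <stmts> ]: add FIRST(]) = { ] }.
In <decls> → [ [ <stmts>: <stmts> is at the end, add FOLLOW(<decls>) = { $, -, [, ] }.
Union: FOLLOW(<stmts>) = { $, -, [, ] }.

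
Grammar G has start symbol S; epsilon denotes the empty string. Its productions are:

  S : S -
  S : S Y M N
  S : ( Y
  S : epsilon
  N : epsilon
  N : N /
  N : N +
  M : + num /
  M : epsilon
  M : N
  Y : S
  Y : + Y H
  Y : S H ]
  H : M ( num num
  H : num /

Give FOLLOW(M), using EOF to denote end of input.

In S : S Y M N: add FIRST(N)\{epsilon} = { +, / }.
  Since N is nullable, also add FOLLOW(S) = { EOF, (, +, -, /, num }.
In H : M ( num num: add FIRST(( num num) = { ( }.
Union: FOLLOW(M) = { EOF, (, +, -, /, num }.

{ EOF, (, +, -, /, num }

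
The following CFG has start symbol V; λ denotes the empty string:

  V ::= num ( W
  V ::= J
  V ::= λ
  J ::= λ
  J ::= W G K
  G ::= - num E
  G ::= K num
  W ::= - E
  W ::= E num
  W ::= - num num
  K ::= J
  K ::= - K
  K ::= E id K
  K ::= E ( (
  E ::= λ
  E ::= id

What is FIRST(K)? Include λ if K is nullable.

{ (, -, id, num, λ }

From K ::= J: add FIRST(J) = { -, id, num, λ } (including λ since J is nullable).
K ::= - K contributes {-}.
From K ::= E id K: E nullable, take FIRST(E) ∪ {id} = { id }.
From K ::= E ( (: E nullable, take FIRST(E) ∪ {(} = { (, id }.
Union: FIRST(K) = { (, -, id, num, λ }.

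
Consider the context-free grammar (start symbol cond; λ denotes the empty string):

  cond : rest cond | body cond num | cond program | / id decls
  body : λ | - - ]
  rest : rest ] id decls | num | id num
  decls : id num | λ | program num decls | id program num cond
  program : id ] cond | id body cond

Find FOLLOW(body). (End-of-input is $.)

{ -, /, id, num }

In cond : body cond num: add FIRST(cond num) = { -, /, id, num }.
In program : id body cond: add FIRST(cond) = { -, /, id, num }.
Union: FOLLOW(body) = { -, /, id, num }.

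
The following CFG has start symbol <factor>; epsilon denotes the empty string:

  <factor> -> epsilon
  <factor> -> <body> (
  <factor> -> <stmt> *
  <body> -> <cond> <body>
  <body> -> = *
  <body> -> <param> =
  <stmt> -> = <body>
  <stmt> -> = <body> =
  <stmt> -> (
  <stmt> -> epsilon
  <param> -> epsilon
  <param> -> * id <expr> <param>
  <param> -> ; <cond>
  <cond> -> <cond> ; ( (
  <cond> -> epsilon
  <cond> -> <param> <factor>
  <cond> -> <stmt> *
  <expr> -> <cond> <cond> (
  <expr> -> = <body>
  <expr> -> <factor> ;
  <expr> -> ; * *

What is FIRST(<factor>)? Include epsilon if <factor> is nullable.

<factor> -> epsilon contributes epsilon.
From <factor> -> <body> (: add FIRST(<body>) = { (, *, ;, = }.
From <factor> -> <stmt> *: <stmt> nullable, take FIRST(<stmt>) ∪ {*} = { (, *, = }.
Union: FIRST(<factor>) = { (, *, ;, =, epsilon }.

{ (, *, ;, =, epsilon }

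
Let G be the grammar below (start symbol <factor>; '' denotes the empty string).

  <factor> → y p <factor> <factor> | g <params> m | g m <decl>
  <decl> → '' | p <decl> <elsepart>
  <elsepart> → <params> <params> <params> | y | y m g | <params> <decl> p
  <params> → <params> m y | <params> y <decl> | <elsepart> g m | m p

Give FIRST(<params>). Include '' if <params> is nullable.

{ m, y }

From <params> → <params> m y: add FIRST(<params>) = { m, y }.
From <params> → <params> y <decl>: add FIRST(<params>) = { m, y }.
From <params> → <elsepart> g m: add FIRST(<elsepart>) = { m, y }.
<params> → m p contributes {m}.
Union: FIRST(<params>) = { m, y }.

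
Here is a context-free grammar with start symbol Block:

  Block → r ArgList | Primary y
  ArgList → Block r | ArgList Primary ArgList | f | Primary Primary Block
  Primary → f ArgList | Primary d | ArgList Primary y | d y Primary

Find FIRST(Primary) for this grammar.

Primary → f ArgList contributes {f}.
From Primary → Primary d: add FIRST(Primary) = { d, f, r }.
From Primary → ArgList Primary y: add FIRST(ArgList) = { d, f, r }.
Primary → d y Primary contributes {d}.
Union: FIRST(Primary) = { d, f, r }.

{ d, f, r }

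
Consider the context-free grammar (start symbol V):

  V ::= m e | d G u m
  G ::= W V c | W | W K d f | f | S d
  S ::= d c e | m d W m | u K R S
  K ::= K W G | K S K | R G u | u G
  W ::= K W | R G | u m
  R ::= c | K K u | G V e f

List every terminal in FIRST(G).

{ c, d, f, m, u }

From G ::= W V c: add FIRST(W) = { c, d, f, m, u }.
From G ::= W: add FIRST(W) = { c, d, f, m, u }.
From G ::= W K d f: add FIRST(W) = { c, d, f, m, u }.
G ::= f contributes {f}.
From G ::= S d: add FIRST(S) = { d, m, u }.
Union: FIRST(G) = { c, d, f, m, u }.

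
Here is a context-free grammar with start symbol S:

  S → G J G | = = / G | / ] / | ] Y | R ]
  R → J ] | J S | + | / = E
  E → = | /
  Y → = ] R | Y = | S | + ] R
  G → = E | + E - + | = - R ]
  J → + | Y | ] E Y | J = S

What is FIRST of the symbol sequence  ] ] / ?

{ ] }

] is a terminal; add {]} and stop.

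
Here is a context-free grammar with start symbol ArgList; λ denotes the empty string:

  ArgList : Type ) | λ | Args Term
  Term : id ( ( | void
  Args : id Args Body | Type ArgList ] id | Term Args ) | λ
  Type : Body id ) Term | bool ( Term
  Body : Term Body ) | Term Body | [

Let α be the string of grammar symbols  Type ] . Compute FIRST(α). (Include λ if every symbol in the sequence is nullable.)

{ [, bool, id, void }

Add FIRST(Type) = { [, bool, id, void }; Type is not nullable, stop.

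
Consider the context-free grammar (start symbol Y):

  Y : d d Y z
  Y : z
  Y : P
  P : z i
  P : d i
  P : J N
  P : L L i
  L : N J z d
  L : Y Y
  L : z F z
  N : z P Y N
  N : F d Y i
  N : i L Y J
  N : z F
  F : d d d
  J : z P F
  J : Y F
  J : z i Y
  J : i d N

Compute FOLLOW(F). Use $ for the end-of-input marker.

{ $, d, i, z }

In L : z F z: add FIRST(z) = { z }.
In N : F d Y i: add FIRST(d Y i) = { d }.
In N : z F: F is at the end, add FOLLOW(N) = { $, d, i, z }.
In J : z P F: F is at the end, add FOLLOW(J) = { $, d, i, z }.
In J : Y F: F is at the end, add FOLLOW(J) = { $, d, i, z }.
Union: FOLLOW(F) = { $, d, i, z }.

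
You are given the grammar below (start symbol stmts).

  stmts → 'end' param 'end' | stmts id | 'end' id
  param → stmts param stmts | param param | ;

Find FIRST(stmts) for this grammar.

{ 'end' }

stmts → 'end' param 'end' contributes {'end'}.
From stmts → stmts id: add FIRST(stmts) = { 'end' }.
stmts → 'end' id contributes {'end'}.
Union: FIRST(stmts) = { 'end' }.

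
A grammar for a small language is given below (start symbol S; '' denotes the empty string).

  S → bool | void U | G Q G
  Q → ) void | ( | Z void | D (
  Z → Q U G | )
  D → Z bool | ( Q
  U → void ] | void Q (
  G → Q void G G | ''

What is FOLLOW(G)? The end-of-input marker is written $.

{ $, (, ), bool, void }

In S → G Q G: add FIRST(Q G) = { (, ) }.
In S → G Q G: G is at the end, add FOLLOW(S) = { $ }.
In Z → Q U G: G is at the end, add FOLLOW(Z) = { bool, void }.
In G → Q void G G: add FIRST(G)\{''} = { (, ) }.
  Since G is nullable, also add FOLLOW(G) = { $, (, ), bool, void }.
In G → Q void G G: G is at the end, add FOLLOW(G) = { $, (, ), bool, void }.
Union: FOLLOW(G) = { $, (, ), bool, void }.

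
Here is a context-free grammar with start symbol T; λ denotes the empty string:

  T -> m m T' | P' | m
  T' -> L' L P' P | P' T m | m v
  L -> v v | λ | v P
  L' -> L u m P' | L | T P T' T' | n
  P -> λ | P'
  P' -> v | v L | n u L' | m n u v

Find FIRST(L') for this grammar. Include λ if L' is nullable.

{ m, n, u, v, λ }

From L' -> L u m P': L nullable, take FIRST(L) ∪ {u} = { u, v }.
From L' -> L: add FIRST(L) = { v, λ } (including λ since L is nullable).
From L' -> T P T' T': add FIRST(T) = { m, n, v }.
L' -> n contributes {n}.
Union: FIRST(L') = { m, n, u, v, λ }.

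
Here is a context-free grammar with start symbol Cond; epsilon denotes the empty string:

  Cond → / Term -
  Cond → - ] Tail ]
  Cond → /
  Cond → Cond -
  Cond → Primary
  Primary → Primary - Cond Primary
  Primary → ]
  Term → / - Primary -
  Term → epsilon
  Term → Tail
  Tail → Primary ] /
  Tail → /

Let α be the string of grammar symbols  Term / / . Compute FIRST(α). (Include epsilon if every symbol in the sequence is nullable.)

{ /, ] }

Add FIRST(Term)\{epsilon} = { /, ] }; Term is nullable, continue.
/ is a terminal; add {/} and stop.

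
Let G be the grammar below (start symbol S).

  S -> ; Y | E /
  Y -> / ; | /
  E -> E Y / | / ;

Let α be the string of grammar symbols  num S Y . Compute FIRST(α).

num is a terminal; add {num} and stop.

{ num }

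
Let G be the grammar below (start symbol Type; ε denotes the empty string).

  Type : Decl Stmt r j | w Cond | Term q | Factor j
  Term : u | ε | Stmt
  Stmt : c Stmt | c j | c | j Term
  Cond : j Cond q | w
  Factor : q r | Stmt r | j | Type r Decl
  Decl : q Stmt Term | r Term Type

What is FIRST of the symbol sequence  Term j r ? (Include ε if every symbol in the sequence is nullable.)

{ c, j, u }

Add FIRST(Term)\{ε} = { c, j, u }; Term is nullable, continue.
j is a terminal; add {j} and stop.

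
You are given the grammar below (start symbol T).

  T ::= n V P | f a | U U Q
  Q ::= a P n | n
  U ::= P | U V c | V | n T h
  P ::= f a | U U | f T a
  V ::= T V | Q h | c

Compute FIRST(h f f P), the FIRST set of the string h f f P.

h is a terminal; add {h} and stop.

{ h }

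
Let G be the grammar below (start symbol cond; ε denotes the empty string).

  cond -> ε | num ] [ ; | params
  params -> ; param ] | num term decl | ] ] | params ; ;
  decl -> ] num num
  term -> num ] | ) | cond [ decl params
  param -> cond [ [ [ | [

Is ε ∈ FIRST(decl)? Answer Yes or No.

No

Nullable nonterminals: cond.
No production of decl has an RHS whose symbols are all nullable, so decl is not nullable.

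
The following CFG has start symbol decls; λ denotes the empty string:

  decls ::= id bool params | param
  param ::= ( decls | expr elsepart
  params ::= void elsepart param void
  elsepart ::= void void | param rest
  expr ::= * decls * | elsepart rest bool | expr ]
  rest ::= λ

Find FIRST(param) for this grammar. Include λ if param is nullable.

{ (, *, void }

param ::= ( decls contributes {(}.
From param ::= expr elsepart: add FIRST(expr) = { (, *, void }.
Union: FIRST(param) = { (, *, void }.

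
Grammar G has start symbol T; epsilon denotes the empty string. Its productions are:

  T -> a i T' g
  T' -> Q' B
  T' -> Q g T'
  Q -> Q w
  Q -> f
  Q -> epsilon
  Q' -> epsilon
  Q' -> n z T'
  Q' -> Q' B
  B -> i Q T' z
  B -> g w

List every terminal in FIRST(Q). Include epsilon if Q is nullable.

{ f, w, epsilon }

From Q -> Q w: Q nullable, take FIRST(Q) ∪ {w} = { f, w }.
Q -> f contributes {f}.
Q -> epsilon contributes epsilon.
Union: FIRST(Q) = { f, w, epsilon }.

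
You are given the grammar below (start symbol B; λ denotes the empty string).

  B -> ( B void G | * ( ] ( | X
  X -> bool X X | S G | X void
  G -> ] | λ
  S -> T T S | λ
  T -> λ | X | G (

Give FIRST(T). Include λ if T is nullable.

{ (, ], bool, void, λ }

T -> λ contributes λ.
From T -> X: add FIRST(X) = { (, ], bool, void, λ } (including λ since X is nullable).
From T -> G (: G nullable, take FIRST(G) ∪ {(} = { (, ] }.
Union: FIRST(T) = { (, ], bool, void, λ }.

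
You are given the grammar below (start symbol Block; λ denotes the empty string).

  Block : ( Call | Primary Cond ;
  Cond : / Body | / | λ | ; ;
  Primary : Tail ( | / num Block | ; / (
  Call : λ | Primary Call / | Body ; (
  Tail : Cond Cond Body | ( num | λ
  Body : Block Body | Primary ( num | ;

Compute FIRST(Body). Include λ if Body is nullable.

{ (, /, ; }

From Body : Block Body: add FIRST(Block) = { (, /, ; }.
From Body : Primary ( num: add FIRST(Primary) = { (, /, ; }.
Body : ; contributes {;}.
Union: FIRST(Body) = { (, /, ; }.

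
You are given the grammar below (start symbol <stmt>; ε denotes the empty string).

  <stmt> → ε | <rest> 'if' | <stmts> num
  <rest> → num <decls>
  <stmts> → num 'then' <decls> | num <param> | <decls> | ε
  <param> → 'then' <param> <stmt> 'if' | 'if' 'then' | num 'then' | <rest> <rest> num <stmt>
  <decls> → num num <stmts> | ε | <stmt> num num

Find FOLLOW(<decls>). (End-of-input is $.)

In <rest> → num <decls>: <decls> is at the end, add FOLLOW(<rest>) = { 'if', num }.
In <stmts> → num 'then' <decls>: <decls> is at the end, add FOLLOW(<stmts>) = { 'if', num }.
In <stmts> → <decls>: <decls> is at the end, add FOLLOW(<stmts>) = { 'if', num }.
Union: FOLLOW(<decls>) = { 'if', num }.

{ 'if', num }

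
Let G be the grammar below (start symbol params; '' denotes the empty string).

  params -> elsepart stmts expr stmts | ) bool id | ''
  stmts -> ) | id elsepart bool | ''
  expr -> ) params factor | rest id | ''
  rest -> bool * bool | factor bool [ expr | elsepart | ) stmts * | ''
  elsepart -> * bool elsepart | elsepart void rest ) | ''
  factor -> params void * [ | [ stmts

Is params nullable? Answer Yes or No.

Yes

params has an ''-production, so params ⇒ ''.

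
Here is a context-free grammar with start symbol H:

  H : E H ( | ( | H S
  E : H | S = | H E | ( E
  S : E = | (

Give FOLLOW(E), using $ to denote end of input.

In H : E H (: add FIRST(H () = { ( }.
In E : H E: E is at the end, add FOLLOW(E) = { (, = }.
In E : ( E: E is at the end, add FOLLOW(E) = { (, = }.
In S : E =: add FIRST(=) = { = }.
Union: FOLLOW(E) = { (, = }.

{ (, = }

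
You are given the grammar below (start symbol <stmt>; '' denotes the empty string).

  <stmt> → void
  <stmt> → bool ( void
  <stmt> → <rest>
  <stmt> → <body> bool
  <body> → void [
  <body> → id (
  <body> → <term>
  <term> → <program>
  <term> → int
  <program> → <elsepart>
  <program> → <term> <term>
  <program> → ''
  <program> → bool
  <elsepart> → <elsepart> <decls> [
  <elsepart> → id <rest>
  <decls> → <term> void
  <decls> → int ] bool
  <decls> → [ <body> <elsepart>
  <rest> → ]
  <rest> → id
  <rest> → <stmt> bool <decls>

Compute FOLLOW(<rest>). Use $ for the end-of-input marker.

In <stmt> → <rest>: <rest> is at the end, add FOLLOW(<stmt>) = { $, bool }.
In <elsepart> → id <rest>: <rest> is at the end, add FOLLOW(<elsepart>) = { $, [, bool, id, int, void }.
Union: FOLLOW(<rest>) = { $, [, bool, id, int, void }.

{ $, [, bool, id, int, void }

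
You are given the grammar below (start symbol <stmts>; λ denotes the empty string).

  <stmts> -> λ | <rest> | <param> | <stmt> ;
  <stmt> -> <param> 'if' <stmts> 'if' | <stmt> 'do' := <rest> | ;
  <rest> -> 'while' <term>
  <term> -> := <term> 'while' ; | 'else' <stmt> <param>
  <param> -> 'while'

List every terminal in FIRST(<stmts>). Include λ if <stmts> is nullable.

<stmts> -> λ contributes λ.
From <stmts> -> <rest>: add FIRST(<rest>) = { 'while' }.
From <stmts> -> <param>: add FIRST(<param>) = { 'while' }.
From <stmts> -> <stmt> ;: add FIRST(<stmt>) = { 'while', ; }.
Union: FIRST(<stmts>) = { 'while', ;, λ }.

{ 'while', ;, λ }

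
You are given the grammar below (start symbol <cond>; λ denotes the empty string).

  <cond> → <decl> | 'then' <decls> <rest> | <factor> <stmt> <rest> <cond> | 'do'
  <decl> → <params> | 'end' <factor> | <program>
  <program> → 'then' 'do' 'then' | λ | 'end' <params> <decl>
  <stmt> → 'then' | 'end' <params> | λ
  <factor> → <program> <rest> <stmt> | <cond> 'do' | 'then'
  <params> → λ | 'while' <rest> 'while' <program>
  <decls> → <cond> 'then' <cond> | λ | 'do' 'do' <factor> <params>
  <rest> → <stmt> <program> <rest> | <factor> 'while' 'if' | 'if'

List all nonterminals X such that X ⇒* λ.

Directly nullable (have an λ-production): <program>, <stmt>, <params>, <decls>.
<cond> → <decl> with every symbol nullable, so <cond> is nullable.
<decl> → <params> with every symbol nullable, so <decl> is nullable.
No other nonterminal has a production whose RHS symbols are all nullable.

{ <cond>, <decl>, <decls>, <params>, <program>, <stmt> }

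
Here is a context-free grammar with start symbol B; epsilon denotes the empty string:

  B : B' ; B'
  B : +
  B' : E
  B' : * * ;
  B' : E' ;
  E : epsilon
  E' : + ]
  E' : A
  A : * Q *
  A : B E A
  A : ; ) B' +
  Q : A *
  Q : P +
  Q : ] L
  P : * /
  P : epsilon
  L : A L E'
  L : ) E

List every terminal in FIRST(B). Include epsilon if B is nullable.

From B : B' ; B': B' nullable, take FIRST(B') ∪ {;} = { *, +, ; }.
B : + contributes {+}.
Union: FIRST(B) = { *, +, ; }.

{ *, +, ; }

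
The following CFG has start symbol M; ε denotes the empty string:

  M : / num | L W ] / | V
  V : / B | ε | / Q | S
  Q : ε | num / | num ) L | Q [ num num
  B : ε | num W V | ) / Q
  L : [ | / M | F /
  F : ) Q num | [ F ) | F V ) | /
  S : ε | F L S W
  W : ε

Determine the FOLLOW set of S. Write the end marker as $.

{ $, ), /, [, ], num }

In V : S: S is at the end, add FOLLOW(V) = { $, ), /, [, ], num }.
In S : F L S W: add FIRST(W)\{ε} = {  }.
  Since W is nullable, also add FOLLOW(S) = { $, ), /, [, ], num }.
Union: FOLLOW(S) = { $, ), /, [, ], num }.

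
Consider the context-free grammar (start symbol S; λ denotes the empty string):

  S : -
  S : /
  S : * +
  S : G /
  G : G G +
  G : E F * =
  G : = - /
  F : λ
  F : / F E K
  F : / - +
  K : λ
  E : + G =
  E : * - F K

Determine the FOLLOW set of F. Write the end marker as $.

In G : E F * =: add FIRST(* =) = { * }.
In F : / F E K: add FIRST(E K) = { *, + }.
In E : * - F K: add FIRST(K)\{λ} = {  }.
  Since K is nullable, also add FOLLOW(E) = { *, +, / }.
Union: FOLLOW(F) = { *, +, / }.

{ *, +, / }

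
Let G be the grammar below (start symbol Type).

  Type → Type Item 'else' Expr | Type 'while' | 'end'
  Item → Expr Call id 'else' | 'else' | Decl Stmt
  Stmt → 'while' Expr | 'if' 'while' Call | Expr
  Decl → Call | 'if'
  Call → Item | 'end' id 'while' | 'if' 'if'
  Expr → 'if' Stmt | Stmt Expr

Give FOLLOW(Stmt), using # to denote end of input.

In Item → Decl Stmt: Stmt is at the end, add FOLLOW(Item) = { #, 'else', 'end', 'if', 'while', id }.
In Expr → 'if' Stmt: Stmt is at the end, add FOLLOW(Expr) = { #, 'else', 'end', 'if', 'while', id }.
In Expr → Stmt Expr: add FIRST(Expr) = { 'if', 'while' }.
Union: FOLLOW(Stmt) = { #, 'else', 'end', 'if', 'while', id }.

{ #, 'else', 'end', 'if', 'while', id }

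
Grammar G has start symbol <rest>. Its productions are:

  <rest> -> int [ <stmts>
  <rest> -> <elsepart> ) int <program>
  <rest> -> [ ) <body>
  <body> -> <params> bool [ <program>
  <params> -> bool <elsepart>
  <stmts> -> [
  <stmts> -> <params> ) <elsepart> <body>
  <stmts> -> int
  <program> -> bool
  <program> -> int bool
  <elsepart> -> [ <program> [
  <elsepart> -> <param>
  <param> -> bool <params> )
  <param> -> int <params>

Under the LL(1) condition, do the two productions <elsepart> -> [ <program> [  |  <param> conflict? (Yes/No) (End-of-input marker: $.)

No

FIRST([ <program> [) = { [ } and FIRST(<param>) = { bool, int }.
The FIRST sets are disjoint and neither alternative is nullable — no conflict.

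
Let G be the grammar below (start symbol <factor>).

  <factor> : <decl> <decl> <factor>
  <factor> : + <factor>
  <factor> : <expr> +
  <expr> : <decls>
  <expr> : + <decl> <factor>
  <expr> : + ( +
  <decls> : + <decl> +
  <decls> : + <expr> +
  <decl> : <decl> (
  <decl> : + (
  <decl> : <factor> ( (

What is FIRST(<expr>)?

{ + }

From <expr> : <decls>: add FIRST(<decls>) = { + }.
<expr> : + <decl> <factor> contributes {+}.
<expr> : + ( + contributes {+}.
Union: FIRST(<expr>) = { + }.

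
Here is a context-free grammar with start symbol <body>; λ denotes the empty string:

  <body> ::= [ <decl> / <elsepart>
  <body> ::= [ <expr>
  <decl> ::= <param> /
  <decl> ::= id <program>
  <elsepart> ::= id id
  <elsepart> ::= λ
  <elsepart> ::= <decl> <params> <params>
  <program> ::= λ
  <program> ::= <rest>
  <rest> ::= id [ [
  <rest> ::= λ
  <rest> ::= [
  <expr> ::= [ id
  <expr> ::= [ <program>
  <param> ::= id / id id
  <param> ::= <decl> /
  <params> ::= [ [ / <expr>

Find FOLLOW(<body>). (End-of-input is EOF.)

{ EOF }

<body> is the start symbol, so EOF ∈ FOLLOW(<body>).
Union: FOLLOW(<body>) = { EOF }.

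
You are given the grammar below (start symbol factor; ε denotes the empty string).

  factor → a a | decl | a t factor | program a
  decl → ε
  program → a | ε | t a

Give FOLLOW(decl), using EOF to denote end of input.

{ EOF }

In factor → decl: decl is at the end, add FOLLOW(factor) = { EOF }.
Union: FOLLOW(decl) = { EOF }.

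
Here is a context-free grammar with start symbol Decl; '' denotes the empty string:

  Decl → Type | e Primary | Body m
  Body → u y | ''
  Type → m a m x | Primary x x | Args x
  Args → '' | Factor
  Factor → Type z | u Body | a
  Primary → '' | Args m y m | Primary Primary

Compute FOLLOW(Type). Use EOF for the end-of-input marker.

In Decl → Type: Type is at the end, add FOLLOW(Decl) = { EOF }.
In Factor → Type z: add FIRST(z) = { z }.
Union: FOLLOW(Type) = { EOF, z }.

{ EOF, z }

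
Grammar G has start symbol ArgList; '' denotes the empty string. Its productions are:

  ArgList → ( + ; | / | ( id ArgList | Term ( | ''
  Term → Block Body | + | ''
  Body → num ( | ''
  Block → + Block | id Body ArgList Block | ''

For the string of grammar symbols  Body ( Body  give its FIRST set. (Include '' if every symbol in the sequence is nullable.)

{ (, num }

Add FIRST(Body)\{''} = { num }; Body is nullable, continue.
( is a terminal; add {(} and stop.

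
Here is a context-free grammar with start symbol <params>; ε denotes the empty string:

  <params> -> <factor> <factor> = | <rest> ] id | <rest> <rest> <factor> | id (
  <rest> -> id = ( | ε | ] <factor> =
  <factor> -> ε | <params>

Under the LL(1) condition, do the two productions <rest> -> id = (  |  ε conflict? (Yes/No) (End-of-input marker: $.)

FIRST(id = () = { id } and FIRST(ε) = { ε }.
The second alternative is nullable and FOLLOW(<rest>) = { $, =, ], id } shares id with FIRST of the first — conflict.

Yes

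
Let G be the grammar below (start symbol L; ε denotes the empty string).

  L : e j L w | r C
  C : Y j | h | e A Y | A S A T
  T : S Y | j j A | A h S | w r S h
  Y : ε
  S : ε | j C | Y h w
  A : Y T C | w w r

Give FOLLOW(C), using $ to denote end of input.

{ $, e, h, j, w }

In L : r C: C is at the end, add FOLLOW(L) = { $, w }.
In S : j C: C is at the end, add FOLLOW(S) = { $, e, h, j, w }.
In A : Y T C: C is at the end, add FOLLOW(A) = { $, e, h, j, w }.
Union: FOLLOW(C) = { $, e, h, j, w }.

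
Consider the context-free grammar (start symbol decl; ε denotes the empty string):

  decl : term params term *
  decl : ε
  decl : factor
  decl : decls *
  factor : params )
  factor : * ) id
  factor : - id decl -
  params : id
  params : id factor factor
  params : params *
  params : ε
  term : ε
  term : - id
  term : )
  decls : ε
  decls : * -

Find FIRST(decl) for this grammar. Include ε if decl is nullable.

{ ), *, -, id, ε }

From decl : term params term *: term, params, term nullable, take FIRST(term) ∪ FIRST(params) ∪ FIRST(term) ∪ {*} = { ), *, -, id }.
decl : ε contributes ε.
From decl : factor: add FIRST(factor) = { ), *, -, id }.
From decl : decls *: decls nullable, take FIRST(decls) ∪ {*} = { * }.
Union: FIRST(decl) = { ), *, -, id, ε }.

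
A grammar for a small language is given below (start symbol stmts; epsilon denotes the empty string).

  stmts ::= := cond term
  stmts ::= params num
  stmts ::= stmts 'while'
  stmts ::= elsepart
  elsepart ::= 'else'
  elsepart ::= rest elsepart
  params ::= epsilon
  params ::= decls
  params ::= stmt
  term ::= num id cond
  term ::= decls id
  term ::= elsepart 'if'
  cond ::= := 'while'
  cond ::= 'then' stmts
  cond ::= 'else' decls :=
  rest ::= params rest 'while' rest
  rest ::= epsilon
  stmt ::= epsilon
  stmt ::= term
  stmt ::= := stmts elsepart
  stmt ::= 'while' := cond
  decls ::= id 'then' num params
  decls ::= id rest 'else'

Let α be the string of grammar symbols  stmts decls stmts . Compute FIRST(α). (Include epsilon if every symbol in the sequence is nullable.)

Add FIRST(stmts) = { 'else', 'while', :=, id, num }; stmts is not nullable, stop.

{ 'else', 'while', :=, id, num }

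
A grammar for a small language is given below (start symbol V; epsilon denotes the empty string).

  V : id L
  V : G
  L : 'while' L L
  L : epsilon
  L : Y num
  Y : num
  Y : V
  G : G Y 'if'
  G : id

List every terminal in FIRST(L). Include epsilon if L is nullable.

L : 'while' L L contributes {'while'}.
L : epsilon contributes epsilon.
From L : Y num: add FIRST(Y) = { id, num }.
Union: FIRST(L) = { 'while', id, num, epsilon }.

{ 'while', id, num, epsilon }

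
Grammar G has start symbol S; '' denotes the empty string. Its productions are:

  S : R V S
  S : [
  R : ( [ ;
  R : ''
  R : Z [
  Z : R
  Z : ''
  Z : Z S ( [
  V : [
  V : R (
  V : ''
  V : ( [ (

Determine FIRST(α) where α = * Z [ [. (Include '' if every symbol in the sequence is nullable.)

{ * }

* is a terminal; add {*} and stop.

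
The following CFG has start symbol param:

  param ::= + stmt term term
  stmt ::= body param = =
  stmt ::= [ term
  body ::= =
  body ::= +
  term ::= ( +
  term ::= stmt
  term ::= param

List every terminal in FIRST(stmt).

From stmt ::= body param = =: add FIRST(body) = { +, = }.
stmt ::= [ term contributes {[}.
Union: FIRST(stmt) = { +, =, [ }.

{ +, =, [ }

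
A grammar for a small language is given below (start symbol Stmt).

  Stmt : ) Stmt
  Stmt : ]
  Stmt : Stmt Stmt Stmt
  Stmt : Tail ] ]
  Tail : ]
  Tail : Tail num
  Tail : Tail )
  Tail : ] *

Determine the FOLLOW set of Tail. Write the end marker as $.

{ ), ], num }

In Stmt : Tail ] ]: add FIRST(] ]) = { ] }.
In Tail : Tail num: add FIRST(num) = { num }.
In Tail : Tail ): add FIRST()) = { ) }.
Union: FOLLOW(Tail) = { ), ], num }.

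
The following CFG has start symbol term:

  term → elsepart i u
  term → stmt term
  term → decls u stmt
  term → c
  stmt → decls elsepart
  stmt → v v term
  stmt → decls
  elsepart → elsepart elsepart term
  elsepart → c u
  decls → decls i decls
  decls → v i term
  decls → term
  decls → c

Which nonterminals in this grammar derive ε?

No nonterminal has an empty production or an RHS whose symbols are all nullable.

{ } (none)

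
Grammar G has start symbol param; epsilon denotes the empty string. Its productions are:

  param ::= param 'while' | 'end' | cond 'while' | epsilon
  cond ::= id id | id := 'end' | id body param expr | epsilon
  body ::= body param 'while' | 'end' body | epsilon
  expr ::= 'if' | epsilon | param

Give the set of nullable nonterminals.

Directly nullable (have an epsilon-production): param, cond, body, expr.

{ body, cond, expr, param }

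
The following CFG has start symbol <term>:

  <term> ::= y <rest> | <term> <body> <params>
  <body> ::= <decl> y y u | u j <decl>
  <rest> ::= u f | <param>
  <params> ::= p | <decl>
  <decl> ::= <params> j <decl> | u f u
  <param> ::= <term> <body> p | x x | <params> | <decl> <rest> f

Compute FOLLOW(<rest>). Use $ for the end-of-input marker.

{ $, f, p, u }

In <term> ::= y <rest>: <rest> is at the end, add FOLLOW(<term>) = { $, p, u }.
In <param> ::= <decl> <rest> f: add FIRST(f) = { f }.
Union: FOLLOW(<rest>) = { $, f, p, u }.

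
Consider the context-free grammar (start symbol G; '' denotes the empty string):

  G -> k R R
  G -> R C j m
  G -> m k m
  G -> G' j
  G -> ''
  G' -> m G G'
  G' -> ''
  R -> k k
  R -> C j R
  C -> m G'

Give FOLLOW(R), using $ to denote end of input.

In G -> k R R: add FIRST(R) = { k, m }.
In G -> k R R: R is at the end, add FOLLOW(G) = { $, j, m }.
In G -> R C j m: add FIRST(C j m) = { m }.
In R -> C j R: R is at the end, add FOLLOW(R) = { $, j, k, m }.
Union: FOLLOW(R) = { $, j, k, m }.

{ $, j, k, m }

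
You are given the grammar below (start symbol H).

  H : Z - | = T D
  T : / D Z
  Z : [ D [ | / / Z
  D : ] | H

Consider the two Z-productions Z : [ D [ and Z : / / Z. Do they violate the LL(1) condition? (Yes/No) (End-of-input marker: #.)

FIRST([ D [) = { [ } and FIRST(/ / Z) = { / }.
The FIRST sets are disjoint and neither alternative is nullable — no conflict.

No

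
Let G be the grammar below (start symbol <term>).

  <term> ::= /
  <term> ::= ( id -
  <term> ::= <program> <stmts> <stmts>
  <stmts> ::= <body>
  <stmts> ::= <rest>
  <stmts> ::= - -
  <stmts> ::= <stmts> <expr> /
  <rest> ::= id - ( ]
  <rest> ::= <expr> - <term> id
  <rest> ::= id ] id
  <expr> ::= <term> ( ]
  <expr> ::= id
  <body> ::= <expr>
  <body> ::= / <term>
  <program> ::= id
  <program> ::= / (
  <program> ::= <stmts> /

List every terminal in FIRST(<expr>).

From <expr> ::= <term> ( ]: add FIRST(<term>) = { (, -, /, id }.
<expr> ::= id contributes {id}.
Union: FIRST(<expr>) = { (, -, /, id }.

{ (, -, /, id }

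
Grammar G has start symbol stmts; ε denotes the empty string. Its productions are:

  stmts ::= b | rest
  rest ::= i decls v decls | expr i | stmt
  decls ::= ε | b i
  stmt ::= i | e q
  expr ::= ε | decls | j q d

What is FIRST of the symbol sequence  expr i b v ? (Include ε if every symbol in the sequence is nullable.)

Add FIRST(expr)\{ε} = { b, j }; expr is nullable, continue.
i is a terminal; add {i} and stop.

{ b, i, j }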